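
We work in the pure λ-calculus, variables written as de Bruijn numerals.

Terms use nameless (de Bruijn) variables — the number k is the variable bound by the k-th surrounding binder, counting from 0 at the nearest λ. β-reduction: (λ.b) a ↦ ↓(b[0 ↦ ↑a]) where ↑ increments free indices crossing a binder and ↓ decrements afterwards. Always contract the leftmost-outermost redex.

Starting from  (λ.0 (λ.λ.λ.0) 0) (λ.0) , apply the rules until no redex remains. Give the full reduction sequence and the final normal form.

Answer: normal form = λ.λ.0  (in 3 steps)

Derivation:
  start: (λ.0 (λ.λ.λ.0) 0) (λ.0)
  →1  (λ.0) (λ.λ.λ.0) (λ.0)
  →2  (λ.λ.λ.0) (λ.0)
  →3  λ.λ.0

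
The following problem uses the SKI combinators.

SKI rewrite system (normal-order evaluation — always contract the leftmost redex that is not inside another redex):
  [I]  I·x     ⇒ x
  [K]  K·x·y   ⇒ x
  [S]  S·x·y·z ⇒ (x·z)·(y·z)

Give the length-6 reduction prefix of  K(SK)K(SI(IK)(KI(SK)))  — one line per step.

Answer: after 6 steps: SK(K(KI(SK)))

Derivation:
  start: K(SK)K(SI(IK)(KI(SK)))
  step 1: SK(SI(IK)(KI(SK)))
  step 2: SK(I(KI(SK))(IK(KI(SK))))
  step 3: SK(KI(SK)(IK(KI(SK))))
  step 4: SK(I(IK(KI(SK))))
  step 5: SK(IK(KI(SK)))
  step 6: SK(K(KI(SK)))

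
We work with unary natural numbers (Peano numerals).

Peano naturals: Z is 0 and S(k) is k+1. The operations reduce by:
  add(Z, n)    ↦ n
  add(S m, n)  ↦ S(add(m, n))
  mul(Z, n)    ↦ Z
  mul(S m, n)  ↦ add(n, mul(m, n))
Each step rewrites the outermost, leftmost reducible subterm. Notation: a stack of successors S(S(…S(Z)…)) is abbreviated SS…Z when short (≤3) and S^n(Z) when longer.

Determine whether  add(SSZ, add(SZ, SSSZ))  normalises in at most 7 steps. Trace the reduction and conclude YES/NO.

  start: add(SSZ, add(SZ, SSSZ))
  step 1: S(add(SZ, add(SZ, SSSZ)))
  step 2: S(S(add(Z, add(SZ, SSSZ))))
  step 3: S(S(add(SZ, SSSZ)))
  step 4: S(S(S(add(Z, SSSZ))))
  step 5: S^6(Z)

Answer: YES — reaches normal form S^6(Z) in 5 ≤ 7 steps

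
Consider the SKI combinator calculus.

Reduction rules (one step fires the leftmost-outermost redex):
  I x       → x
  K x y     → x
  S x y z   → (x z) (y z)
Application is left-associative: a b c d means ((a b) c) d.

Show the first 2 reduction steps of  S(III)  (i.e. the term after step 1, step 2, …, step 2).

  start: S(III)
  →1  S(II)
  →2  SI

Answer: after 2 steps: SI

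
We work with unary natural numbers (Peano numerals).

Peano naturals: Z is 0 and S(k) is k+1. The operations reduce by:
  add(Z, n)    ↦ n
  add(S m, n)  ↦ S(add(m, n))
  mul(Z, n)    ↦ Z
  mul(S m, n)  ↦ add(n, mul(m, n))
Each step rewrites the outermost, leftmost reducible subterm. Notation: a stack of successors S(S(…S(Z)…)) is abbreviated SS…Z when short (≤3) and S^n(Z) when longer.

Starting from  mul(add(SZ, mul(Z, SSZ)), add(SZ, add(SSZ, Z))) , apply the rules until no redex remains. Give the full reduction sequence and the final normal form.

Answer: normal form = SSSZ  (in 14 steps)

Reduction:
  start: mul(add(SZ, mul(Z, SSZ)), add(SZ, add(SSZ, Z)))
  [1] mul(S(add(Z, mul(Z, SSZ))), add(SZ, add(SSZ, Z)))
  [2] add(add(SZ, add(SSZ, Z)), mul(add(Z, mul(Z, SSZ)), add(SZ, add(SSZ, Z))))
  [3] add(S(add(Z, add(SSZ, Z))), mul(add(Z, mul(Z, SSZ)), add(SZ, add(SSZ, Z))))
  [4] S(add(add(Z, add(SSZ, Z)), mul(add(Z, mul(Z, SSZ)), add(SZ, add(SSZ, Z)))))
  [5] S(add(add(SSZ, Z), mul(add(Z, mul(Z, SSZ)), add(SZ, add(SSZ, Z)))))
  [6] S(add(S(add(SZ, Z)), mul(add(Z, mul(Z, SSZ)), add(SZ, add(SSZ, Z)))))
  [7] S(S(add(add(SZ, Z), mul(add(Z, mul(Z, SSZ)), add(SZ, add(SSZ, Z))))))
  [8] S(S(add(S(add(Z, Z)), mul(add(Z, mul(Z, SSZ)), add(SZ, add(SSZ, Z))))))
  [9] S(S(S(add(add(Z, Z), mul(add(Z, mul(Z, SSZ)), add(SZ, add(SSZ, Z)))))))
  [10] S(S(S(add(Z, mul(add(Z, mul(Z, SSZ)), add(SZ, add(SSZ, Z)))))))
  [11] S(S(S(mul(add(Z, mul(Z, SSZ)), add(SZ, add(SSZ, Z))))))
  [12] S(S(S(mul(mul(Z, SSZ), add(SZ, add(SSZ, Z))))))
  [13] S(S(S(mul(Z, add(SZ, add(SSZ, Z))))))
  [14] SSSZ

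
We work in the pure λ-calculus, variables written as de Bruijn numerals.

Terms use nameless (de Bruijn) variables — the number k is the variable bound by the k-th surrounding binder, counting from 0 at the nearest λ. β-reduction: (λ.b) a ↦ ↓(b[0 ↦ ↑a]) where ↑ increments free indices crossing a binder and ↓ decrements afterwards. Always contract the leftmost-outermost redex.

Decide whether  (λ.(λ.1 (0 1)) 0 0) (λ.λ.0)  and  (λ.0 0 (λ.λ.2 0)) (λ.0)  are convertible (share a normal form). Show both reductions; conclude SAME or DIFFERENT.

Term A:
  start: (λ.(λ.1 (0 1)) 0 0) (λ.λ.0)
  [1] (λ.(λ.λ.0) (0 (λ.λ.0))) (λ.λ.0) (λ.λ.0)
  [2] (λ.λ.0) ((λ.λ.0) (λ.λ.0)) (λ.λ.0)
  [3] (λ.0) (λ.λ.0)
  [4] λ.λ.0

Term B:
  start: (λ.0 0 (λ.λ.2 0)) (λ.0)
  [1] (λ.0) (λ.0) (λ.λ.(λ.0) 0)
  [2] (λ.0) (λ.λ.(λ.0) 0)
  [3] λ.λ.(λ.0) 0
  [4] λ.λ.0

Answer: SAME — A ⇓ λ.λ.0, B ⇓ λ.λ.0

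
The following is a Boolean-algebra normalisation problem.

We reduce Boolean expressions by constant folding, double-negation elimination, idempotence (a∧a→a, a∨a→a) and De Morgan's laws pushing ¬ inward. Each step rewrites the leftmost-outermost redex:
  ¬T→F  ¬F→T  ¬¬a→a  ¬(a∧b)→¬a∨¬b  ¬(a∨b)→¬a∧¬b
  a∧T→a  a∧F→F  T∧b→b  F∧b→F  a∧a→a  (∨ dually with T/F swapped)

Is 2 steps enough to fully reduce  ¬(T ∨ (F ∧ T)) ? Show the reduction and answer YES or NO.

Answer: NO — after 2 steps the term is F ∧ ¬(F ∧ T), not yet normal

Reduction:
  start: ¬(T ∨ (F ∧ T))
  step 1: ¬T ∧ ¬(F ∧ T)
  step 2: F ∧ ¬(F ∧ T)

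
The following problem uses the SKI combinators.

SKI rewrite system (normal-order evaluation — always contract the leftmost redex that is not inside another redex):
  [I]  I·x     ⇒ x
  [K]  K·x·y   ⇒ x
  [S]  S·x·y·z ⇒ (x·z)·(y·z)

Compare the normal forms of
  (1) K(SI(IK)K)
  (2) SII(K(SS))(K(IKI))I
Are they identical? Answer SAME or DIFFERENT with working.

Term A:
  start: K(SI(IK)K)
  [1] K(IK(IKK))
  [2] K(K(IKK))
  [3] K(K(KK))

Term B:
  start: SII(K(SS))(K(IKI))I
  [1] I(K(SS))(I(K(SS)))(K(IKI))I
  [2] K(SS)(I(K(SS)))(K(IKI))I
  [3] SS(K(IKI))I
  [4] SI(K(IKI)I)
  [5] SI(IKI)
  [6] SI(KI)

Answer: DIFFERENT — A ⇓ K(K(KK)), B ⇓ SI(KI)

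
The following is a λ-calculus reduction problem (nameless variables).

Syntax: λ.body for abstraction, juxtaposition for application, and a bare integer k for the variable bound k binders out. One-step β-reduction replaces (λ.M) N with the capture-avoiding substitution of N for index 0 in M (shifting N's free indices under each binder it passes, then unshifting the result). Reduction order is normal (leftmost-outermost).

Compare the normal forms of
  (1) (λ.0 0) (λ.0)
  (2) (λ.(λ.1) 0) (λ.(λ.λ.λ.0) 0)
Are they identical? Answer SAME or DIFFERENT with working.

Answer: DIFFERENT — A ⇓ λ.0, B ⇓ λ.λ.λ.0

Derivation:
Term A:
  start: (λ.0 0) (λ.0)
  →1  (λ.0) (λ.0)
  →2  λ.0

Term B:
  start: (λ.(λ.1) 0) (λ.(λ.λ.λ.0) 0)
  →1  (λ.λ.(λ.λ.λ.0) 0) (λ.(λ.λ.λ.0) 0)
  →2  λ.(λ.λ.λ.0) 0
  →3  λ.λ.λ.0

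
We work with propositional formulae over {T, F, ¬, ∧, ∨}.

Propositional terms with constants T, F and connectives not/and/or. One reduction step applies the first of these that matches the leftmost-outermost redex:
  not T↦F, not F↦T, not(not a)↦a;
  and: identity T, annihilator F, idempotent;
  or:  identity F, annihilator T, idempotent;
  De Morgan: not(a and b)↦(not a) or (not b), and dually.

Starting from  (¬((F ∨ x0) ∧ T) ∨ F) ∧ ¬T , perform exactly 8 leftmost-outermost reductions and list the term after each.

Answer: after 8 steps: ¬x0 ∧ F

Working:
  start: (¬((F ∨ x0) ∧ T) ∨ F) ∧ ¬T
  →1  ¬((F ∨ x0) ∧ T) ∧ ¬T
  →2  (¬(F ∨ x0) ∨ ¬T) ∧ ¬T
  →3  ((¬F ∧ ¬x0) ∨ ¬T) ∧ ¬T
  →4  ((T ∧ ¬x0) ∨ ¬T) ∧ ¬T
  →5  (¬x0 ∨ ¬T) ∧ ¬T
  →6  (¬x0 ∨ F) ∧ ¬T
  →7  ¬x0 ∧ ¬T
  →8  ¬x0 ∧ F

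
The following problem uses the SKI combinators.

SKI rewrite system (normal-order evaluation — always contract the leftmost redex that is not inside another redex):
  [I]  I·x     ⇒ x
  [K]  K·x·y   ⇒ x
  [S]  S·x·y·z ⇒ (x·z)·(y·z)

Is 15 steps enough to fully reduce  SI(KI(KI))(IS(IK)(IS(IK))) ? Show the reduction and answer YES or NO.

Answer: YES — reaches normal form SK(SK) in 12 ≤ 15 steps

Working:
  start: SI(KI(KI))(IS(IK)(IS(IK)))
  step 1: I(IS(IK)(IS(IK)))(KI(KI)(IS(IK)(IS(IK))))
  step 2: IS(IK)(IS(IK))(KI(KI)(IS(IK)(IS(IK))))
  step 3: S(IK)(IS(IK))(KI(KI)(IS(IK)(IS(IK))))
  step 4: IK(KI(KI)(IS(IK)(IS(IK))))(IS(IK)(KI(KI)(IS(IK)(IS(IK)))))
  step 5: K(KI(KI)(IS(IK)(IS(IK))))(IS(IK)(KI(KI)(IS(IK)(IS(IK)))))
  step 6: KI(KI)(IS(IK)(IS(IK)))
  step 7: I(IS(IK)(IS(IK)))
  step 8: IS(IK)(IS(IK))
  step 9: S(IK)(IS(IK))
  step 10: SK(IS(IK))
  step 11: SK(S(IK))
  step 12: SK(SK)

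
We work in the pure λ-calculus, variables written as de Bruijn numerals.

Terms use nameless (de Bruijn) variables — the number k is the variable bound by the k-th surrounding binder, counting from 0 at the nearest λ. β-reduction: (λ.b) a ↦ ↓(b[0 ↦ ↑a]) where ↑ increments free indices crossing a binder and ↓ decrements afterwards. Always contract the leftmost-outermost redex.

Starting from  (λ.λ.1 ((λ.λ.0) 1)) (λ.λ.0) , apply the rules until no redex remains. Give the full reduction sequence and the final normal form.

Answer: normal form = λ.λ.0  (in 2 steps)

Working:
  start: (λ.λ.1 ((λ.λ.0) 1)) (λ.λ.0)
  →1  λ.(λ.λ.0) ((λ.λ.0) (λ.λ.0))
  →2  λ.λ.0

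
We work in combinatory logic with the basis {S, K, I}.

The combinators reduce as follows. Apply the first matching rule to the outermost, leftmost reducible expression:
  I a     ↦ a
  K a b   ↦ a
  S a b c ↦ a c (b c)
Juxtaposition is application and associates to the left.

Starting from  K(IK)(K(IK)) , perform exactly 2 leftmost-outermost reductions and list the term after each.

  start: K(IK)(K(IK))
  →1  IK
  →2  K

Answer: after 2 steps: K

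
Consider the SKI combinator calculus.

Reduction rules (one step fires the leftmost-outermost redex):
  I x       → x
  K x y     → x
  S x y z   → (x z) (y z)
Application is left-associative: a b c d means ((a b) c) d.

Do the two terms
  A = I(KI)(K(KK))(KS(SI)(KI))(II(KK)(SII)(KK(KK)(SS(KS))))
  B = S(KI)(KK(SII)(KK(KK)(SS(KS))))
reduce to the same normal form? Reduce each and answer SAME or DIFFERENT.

Term A:
  start: I(KI)(K(KK))(KS(SI)(KI))(II(KK)(SII)(KK(KK)(SS(KS))))
  [1] KI(K(KK))(KS(SI)(KI))(II(KK)(SII)(KK(KK)(SS(KS))))
  [2] I(KS(SI)(KI))(II(KK)(SII)(KK(KK)(SS(KS))))
  [3] KS(SI)(KI)(II(KK)(SII)(KK(KK)(SS(KS))))
  [4] S(KI)(II(KK)(SII)(KK(KK)(SS(KS))))
  [5] S(KI)(I(KK)(SII)(KK(KK)(SS(KS))))
  [6] S(KI)(KK(SII)(KK(KK)(SS(KS))))
  [7] S(KI)(K(KK(KK)(SS(KS))))
  [8] S(KI)(K(K(SS(KS))))

Term B:
  start: S(KI)(KK(SII)(KK(KK)(SS(KS))))
  [1] S(KI)(K(KK(KK)(SS(KS))))
  [2] S(KI)(K(K(SS(KS))))

Answer: SAME — A ⇓ S(KI)(K(K(SS(KS)))), B ⇓ S(KI)(K(K(SS(KS))))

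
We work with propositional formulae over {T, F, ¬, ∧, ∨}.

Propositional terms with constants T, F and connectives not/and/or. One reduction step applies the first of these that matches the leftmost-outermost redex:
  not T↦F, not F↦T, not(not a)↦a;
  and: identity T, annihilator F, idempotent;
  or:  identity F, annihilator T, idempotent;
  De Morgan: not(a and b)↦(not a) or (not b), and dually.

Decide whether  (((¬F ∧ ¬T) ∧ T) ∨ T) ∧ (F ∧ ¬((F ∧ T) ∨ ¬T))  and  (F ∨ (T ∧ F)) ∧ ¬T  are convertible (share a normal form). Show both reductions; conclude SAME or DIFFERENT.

Term A:
  start: (((¬F ∧ ¬T) ∧ T) ∨ T) ∧ (F ∧ ¬((F ∧ T) ∨ ¬T))
  step 1: T ∧ (F ∧ ¬((F ∧ T) ∨ ¬T))
  step 2: F ∧ ¬((F ∧ T) ∨ ¬T)
  step 3: F

Term B:
  start: (F ∨ (T ∧ F)) ∧ ¬T
  step 1: (T ∧ F) ∧ ¬T
  step 2: F ∧ ¬T
  step 3: F

Answer: SAME — A ⇓ F, B ⇓ F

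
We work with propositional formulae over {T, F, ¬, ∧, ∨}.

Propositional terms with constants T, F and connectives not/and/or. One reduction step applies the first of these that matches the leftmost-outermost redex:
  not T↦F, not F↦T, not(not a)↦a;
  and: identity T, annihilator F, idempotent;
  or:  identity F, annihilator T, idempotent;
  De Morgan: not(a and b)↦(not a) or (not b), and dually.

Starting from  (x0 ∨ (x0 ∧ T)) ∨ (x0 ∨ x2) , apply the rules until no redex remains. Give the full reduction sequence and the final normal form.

  start: (x0 ∨ (x0 ∧ T)) ∨ (x0 ∨ x2)
  →1  (x0 ∨ x0) ∨ (x0 ∨ x2)
  →2  x0 ∨ (x0 ∨ x2)

Answer: normal form = x0 ∨ (x0 ∨ x2)  (in 2 steps)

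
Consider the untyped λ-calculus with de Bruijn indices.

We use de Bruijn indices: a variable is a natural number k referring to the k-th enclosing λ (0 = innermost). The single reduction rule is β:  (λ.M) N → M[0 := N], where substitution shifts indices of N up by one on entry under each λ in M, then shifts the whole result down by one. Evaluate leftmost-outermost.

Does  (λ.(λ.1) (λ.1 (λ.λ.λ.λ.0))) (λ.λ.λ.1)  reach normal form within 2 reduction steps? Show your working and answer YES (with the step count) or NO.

Answer: YES — reaches normal form λ.λ.λ.1 in 2 ≤ 2 steps

Reduction:
  start: (λ.(λ.1) (λ.1 (λ.λ.λ.λ.0))) (λ.λ.λ.1)
  [1] (λ.λ.λ.λ.1) (λ.(λ.λ.λ.1) (λ.λ.λ.λ.0))
  [2] λ.λ.λ.1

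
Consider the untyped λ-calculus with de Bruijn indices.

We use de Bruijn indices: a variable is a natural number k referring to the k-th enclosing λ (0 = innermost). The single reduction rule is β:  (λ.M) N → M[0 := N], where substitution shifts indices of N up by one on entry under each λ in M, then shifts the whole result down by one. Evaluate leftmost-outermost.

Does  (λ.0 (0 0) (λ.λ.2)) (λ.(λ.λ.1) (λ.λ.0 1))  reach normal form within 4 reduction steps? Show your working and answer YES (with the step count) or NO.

Answer: YES — reaches normal form λ.λ.0 1 in 4 ≤ 4 steps

Working:
  start: (λ.0 (0 0) (λ.λ.2)) (λ.(λ.λ.1) (λ.λ.0 1))
  →1  (λ.(λ.λ.1) (λ.λ.0 1)) ((λ.(λ.λ.1) (λ.λ.0 1)) (λ.(λ.λ.1) (λ.λ.0 1))) (λ.λ.λ.(λ.λ.1) (λ.λ.0 1))
  →2  (λ.λ.1) (λ.λ.0 1) (λ.λ.λ.(λ.λ.1) (λ.λ.0 1))
  →3  (λ.λ.λ.0 1) (λ.λ.λ.(λ.λ.1) (λ.λ.0 1))
  →4  λ.λ.0 1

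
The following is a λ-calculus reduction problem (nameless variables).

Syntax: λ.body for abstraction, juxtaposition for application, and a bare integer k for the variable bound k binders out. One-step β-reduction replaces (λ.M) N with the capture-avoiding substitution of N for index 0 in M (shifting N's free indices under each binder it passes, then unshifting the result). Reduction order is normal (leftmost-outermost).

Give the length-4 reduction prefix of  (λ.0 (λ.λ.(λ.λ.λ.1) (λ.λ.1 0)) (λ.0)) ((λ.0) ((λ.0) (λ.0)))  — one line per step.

Answer: after 4 steps: (λ.λ.(λ.λ.λ.1) (λ.λ.1 0)) (λ.0)

Reduction:
  start: (λ.0 (λ.λ.(λ.λ.λ.1) (λ.λ.1 0)) (λ.0)) ((λ.0) ((λ.0) (λ.0)))
  →1  (λ.0) ((λ.0) (λ.0)) (λ.λ.(λ.λ.λ.1) (λ.λ.1 0)) (λ.0)
  →2  (λ.0) (λ.0) (λ.λ.(λ.λ.λ.1) (λ.λ.1 0)) (λ.0)
  →3  (λ.0) (λ.λ.(λ.λ.λ.1) (λ.λ.1 0)) (λ.0)
  →4  (λ.λ.(λ.λ.λ.1) (λ.λ.1 0)) (λ.0)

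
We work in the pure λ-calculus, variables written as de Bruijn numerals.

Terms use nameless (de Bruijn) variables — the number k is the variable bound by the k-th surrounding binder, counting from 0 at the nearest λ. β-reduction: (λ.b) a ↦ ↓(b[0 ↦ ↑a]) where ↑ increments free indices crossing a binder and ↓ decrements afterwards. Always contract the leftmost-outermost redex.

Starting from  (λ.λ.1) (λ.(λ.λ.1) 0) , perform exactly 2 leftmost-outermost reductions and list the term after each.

  start: (λ.λ.1) (λ.(λ.λ.1) 0)
  step 1: λ.λ.(λ.λ.1) 0
  step 2: λ.λ.λ.1

Answer: after 2 steps: λ.λ.λ.1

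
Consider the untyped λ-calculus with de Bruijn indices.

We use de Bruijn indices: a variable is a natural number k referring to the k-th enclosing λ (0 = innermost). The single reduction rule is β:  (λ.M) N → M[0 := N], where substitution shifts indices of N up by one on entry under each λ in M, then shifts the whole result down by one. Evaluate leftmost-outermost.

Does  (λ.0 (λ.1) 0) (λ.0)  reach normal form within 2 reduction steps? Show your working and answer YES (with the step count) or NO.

Answer: NO — after 2 steps the term is (λ.λ.0) (λ.0), not yet normal

Reduction:
  start: (λ.0 (λ.1) 0) (λ.0)
  →1  (λ.0) (λ.λ.0) (λ.0)
  →2  (λ.λ.0) (λ.0)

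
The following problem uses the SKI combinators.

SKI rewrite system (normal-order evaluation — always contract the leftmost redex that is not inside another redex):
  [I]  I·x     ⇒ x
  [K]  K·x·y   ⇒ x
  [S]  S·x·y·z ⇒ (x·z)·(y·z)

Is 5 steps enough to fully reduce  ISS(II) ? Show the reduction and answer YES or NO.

Answer: YES — reaches normal form SSI in 2 ≤ 5 steps

Working:
  start: ISS(II)
  →1  SS(II)
  →2  SSI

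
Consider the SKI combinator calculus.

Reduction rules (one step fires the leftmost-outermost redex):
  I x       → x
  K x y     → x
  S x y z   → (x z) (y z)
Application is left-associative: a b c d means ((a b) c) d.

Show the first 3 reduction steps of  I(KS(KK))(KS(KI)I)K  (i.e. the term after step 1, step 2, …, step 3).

Answer: after 3 steps: S(SI)K

Working:
  start: I(KS(KK))(KS(KI)I)K
  [1] KS(KK)(KS(KI)I)K
  [2] S(KS(KI)I)K
  [3] S(SI)K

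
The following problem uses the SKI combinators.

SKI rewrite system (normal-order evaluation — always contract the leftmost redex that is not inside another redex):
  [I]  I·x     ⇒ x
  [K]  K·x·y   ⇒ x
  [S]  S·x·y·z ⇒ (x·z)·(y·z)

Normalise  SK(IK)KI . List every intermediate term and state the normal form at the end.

Answer: normal form = KI  (in 2 steps)

Derivation:
  start: SK(IK)KI
  step 1: KK(IKK)I
  step 2: KI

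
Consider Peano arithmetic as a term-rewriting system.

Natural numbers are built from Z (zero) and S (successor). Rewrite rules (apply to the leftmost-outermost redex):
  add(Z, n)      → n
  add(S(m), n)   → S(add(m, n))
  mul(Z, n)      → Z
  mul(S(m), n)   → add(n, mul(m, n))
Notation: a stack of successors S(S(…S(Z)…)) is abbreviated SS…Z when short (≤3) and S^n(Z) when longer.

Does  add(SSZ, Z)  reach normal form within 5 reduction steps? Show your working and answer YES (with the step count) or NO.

  start: add(SSZ, Z)
  [1] S(add(SZ, Z))
  [2] S(S(add(Z, Z)))
  [3] SSZ

Answer: YES — reaches normal form SSZ in 3 ≤ 5 steps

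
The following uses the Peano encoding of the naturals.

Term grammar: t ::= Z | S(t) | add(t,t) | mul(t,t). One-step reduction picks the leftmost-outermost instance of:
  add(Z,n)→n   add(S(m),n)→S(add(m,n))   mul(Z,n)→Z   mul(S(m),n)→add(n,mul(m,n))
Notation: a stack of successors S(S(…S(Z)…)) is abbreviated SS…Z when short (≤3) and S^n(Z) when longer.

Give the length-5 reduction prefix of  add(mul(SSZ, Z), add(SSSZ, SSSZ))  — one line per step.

Answer: after 5 steps: add(Z, add(SSSZ, SSSZ))

Reduction:
  start: add(mul(SSZ, Z), add(SSSZ, SSSZ))
  step 1: add(add(Z, mul(SZ, Z)), add(SSSZ, SSSZ))
  step 2: add(mul(SZ, Z), add(SSSZ, SSSZ))
  step 3: add(add(Z, mul(Z, Z)), add(SSSZ, SSSZ))
  step 4: add(mul(Z, Z), add(SSSZ, SSSZ))
  step 5: add(Z, add(SSSZ, SSSZ))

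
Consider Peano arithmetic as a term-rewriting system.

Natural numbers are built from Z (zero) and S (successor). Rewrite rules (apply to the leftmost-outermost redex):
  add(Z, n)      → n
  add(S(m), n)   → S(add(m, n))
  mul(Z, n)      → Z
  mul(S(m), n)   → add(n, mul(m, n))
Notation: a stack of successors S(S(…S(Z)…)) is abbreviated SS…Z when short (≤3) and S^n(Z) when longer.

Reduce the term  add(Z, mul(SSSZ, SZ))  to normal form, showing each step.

  start: add(Z, mul(SSSZ, SZ))
  →1  mul(SSSZ, SZ)
  →2  add(SZ, mul(SSZ, SZ))
  →3  S(add(Z, mul(SSZ, SZ)))
  →4  S(mul(SSZ, SZ))
  →5  S(add(SZ, mul(SZ, SZ)))
  →6  S(S(add(Z, mul(SZ, SZ))))
  →7  S(S(mul(SZ, SZ)))
  →8  S(S(add(SZ, mul(Z, SZ))))
  →9  S(S(S(add(Z, mul(Z, SZ)))))
  →10  S(S(S(mul(Z, SZ))))
  →11  SSSZ

Answer: normal form = SSSZ  (in 11 steps)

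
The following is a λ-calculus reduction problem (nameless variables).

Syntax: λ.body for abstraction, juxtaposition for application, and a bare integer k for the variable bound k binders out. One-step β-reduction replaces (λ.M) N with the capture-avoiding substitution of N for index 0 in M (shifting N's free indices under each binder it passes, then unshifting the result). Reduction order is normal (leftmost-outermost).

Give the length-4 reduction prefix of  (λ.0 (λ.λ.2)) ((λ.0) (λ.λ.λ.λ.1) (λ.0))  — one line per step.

  start: (λ.0 (λ.λ.2)) ((λ.0) (λ.λ.λ.λ.1) (λ.0))
  step 1: (λ.0) (λ.λ.λ.λ.1) (λ.0) (λ.λ.(λ.0) (λ.λ.λ.λ.1) (λ.0))
  step 2: (λ.λ.λ.λ.1) (λ.0) (λ.λ.(λ.0) (λ.λ.λ.λ.1) (λ.0))
  step 3: (λ.λ.λ.1) (λ.λ.(λ.0) (λ.λ.λ.λ.1) (λ.0))
  step 4: λ.λ.1

Answer: after 4 steps: λ.λ.1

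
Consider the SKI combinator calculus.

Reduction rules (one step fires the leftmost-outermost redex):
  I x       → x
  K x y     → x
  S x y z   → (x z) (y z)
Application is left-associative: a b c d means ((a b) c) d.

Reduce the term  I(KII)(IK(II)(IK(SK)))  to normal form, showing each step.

  start: I(KII)(IK(II)(IK(SK)))
  [1] KII(IK(II)(IK(SK)))
  [2] I(IK(II)(IK(SK)))
  [3] IK(II)(IK(SK))
  [4] K(II)(IK(SK))
  [5] II
  [6] I

Answer: normal form = I  (in 6 steps)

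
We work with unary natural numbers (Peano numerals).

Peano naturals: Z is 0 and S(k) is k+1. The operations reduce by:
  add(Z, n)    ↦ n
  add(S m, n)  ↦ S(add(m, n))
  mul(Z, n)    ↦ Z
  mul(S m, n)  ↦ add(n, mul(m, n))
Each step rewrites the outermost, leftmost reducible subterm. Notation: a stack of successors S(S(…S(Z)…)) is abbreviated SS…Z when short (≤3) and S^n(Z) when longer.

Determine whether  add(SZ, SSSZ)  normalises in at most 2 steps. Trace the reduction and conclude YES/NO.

Answer: YES — reaches normal form S^4(Z) in 2 ≤ 2 steps

Reduction:
  start: add(SZ, SSSZ)
  →1  S(add(Z, SSSZ))
  →2  S^4(Z)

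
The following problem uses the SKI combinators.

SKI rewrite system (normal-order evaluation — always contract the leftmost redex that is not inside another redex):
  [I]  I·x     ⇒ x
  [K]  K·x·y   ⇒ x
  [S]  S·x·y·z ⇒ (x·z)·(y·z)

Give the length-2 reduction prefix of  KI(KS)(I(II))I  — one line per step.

  start: KI(KS)(I(II))I
  →1  I(I(II))I
  →2  I(II)I

Answer: after 2 steps: I(II)I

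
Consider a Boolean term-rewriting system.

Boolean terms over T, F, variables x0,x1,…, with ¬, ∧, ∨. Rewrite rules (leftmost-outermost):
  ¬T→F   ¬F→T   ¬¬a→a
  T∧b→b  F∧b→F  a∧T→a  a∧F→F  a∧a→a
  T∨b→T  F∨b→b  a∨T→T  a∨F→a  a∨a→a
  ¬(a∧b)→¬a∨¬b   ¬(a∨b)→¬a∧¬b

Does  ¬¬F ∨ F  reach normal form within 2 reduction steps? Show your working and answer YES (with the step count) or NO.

Answer: YES — reaches normal form F in 2 ≤ 2 steps

Derivation:
  start: ¬¬F ∨ F
  →1  ¬¬F
  →2  F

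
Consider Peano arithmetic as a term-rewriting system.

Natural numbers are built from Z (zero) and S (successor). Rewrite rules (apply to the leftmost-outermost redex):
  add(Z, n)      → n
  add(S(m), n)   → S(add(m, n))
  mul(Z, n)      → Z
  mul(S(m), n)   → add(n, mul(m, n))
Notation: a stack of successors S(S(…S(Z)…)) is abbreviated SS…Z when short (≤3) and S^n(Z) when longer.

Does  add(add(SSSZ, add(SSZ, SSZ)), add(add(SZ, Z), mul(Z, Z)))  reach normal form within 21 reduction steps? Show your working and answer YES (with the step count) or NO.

  start: add(add(SSSZ, add(SSZ, SSZ)), add(add(SZ, Z), mul(Z, Z)))
  step 1: add(S(add(SSZ, add(SSZ, SSZ))), add(add(SZ, Z), mul(Z, Z)))
  step 2: S(add(add(SSZ, add(SSZ, SSZ)), add(add(SZ, Z), mul(Z, Z))))
  step 3: S(add(S(add(SZ, add(SSZ, SSZ))), add(add(SZ, Z), mul(Z, Z))))
  step 4: S(S(add(add(SZ, add(SSZ, SSZ)), add(add(SZ, Z), mul(Z, Z)))))
  step 5: S(S(add(S(add(Z, add(SSZ, SSZ))), add(add(SZ, Z), mul(Z, Z)))))
  step 6: S(S(S(add(add(Z, add(SSZ, SSZ)), add(add(SZ, Z), mul(Z, Z))))))
  step 7: S(S(S(add(add(SSZ, SSZ), add(add(SZ, Z), mul(Z, Z))))))
  step 8: S(S(S(add(S(add(SZ, SSZ)), add(add(SZ, Z), mul(Z, Z))))))
  step 9: S(S(S(S(add(add(SZ, SSZ), add(add(SZ, Z), mul(Z, Z)))))))
  step 10: S(S(S(S(add(S(add(Z, SSZ)), add(add(SZ, Z), mul(Z, Z)))))))
  step 11: S(S(S(S(S(add(add(Z, SSZ), add(add(SZ, Z), mul(Z, Z))))))))
  step 12: S(S(S(S(S(add(SSZ, add(add(SZ, Z), mul(Z, Z))))))))
  step 13: S(S(S(S(S(S(add(SZ, add(add(SZ, Z), mul(Z, Z)))))))))
  step 14: S(S(S(S(S(S(S(add(Z, add(add(SZ, Z), mul(Z, Z))))))))))
  step 15: S(S(S(S(S(S(S(add(add(SZ, Z), mul(Z, Z)))))))))
  step 16: S(S(S(S(S(S(S(add(S(add(Z, Z)), mul(Z, Z)))))))))
  step 17: S(S(S(S(S(S(S(S(add(add(Z, Z), mul(Z, Z))))))))))
  step 18: S(S(S(S(S(S(S(S(add(Z, mul(Z, Z))))))))))
  step 19: S(S(S(S(S(S(S(S(mul(Z, Z)))))))))
  step 20: S^8(Z)

Answer: YES — reaches normal form S^8(Z) in 20 ≤ 21 steps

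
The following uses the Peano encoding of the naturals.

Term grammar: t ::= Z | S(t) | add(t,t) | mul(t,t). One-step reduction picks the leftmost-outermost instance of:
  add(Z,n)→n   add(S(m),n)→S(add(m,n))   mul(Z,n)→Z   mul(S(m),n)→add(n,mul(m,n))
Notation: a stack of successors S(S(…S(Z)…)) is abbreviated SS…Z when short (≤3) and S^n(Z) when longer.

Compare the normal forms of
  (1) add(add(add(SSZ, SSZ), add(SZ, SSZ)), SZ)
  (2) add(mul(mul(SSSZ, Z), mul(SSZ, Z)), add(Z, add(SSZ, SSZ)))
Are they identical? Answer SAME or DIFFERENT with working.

Answer: DIFFERENT — A ⇓ S^8(Z), B ⇓ S^4(Z)

Derivation:
Term A:
  start: add(add(add(SSZ, SSZ), add(SZ, SSZ)), SZ)
  step 1: add(add(S(add(SZ, SSZ)), add(SZ, SSZ)), SZ)
  step 2: add(S(add(add(SZ, SSZ), add(SZ, SSZ))), SZ)
  step 3: S(add(add(add(SZ, SSZ), add(SZ, SSZ)), SZ))
  step 4: S(add(add(S(add(Z, SSZ)), add(SZ, SSZ)), SZ))
  step 5: S(add(S(add(add(Z, SSZ), add(SZ, SSZ))), SZ))
  step 6: S(S(add(add(add(Z, SSZ), add(SZ, SSZ)), SZ)))
  step 7: S(S(add(add(SSZ, add(SZ, SSZ)), SZ)))
  step 8: S(S(add(S(add(SZ, add(SZ, SSZ))), SZ)))
  step 9: S(S(S(add(add(SZ, add(SZ, SSZ)), SZ))))
  step 10: S(S(S(add(S(add(Z, add(SZ, SSZ))), SZ))))
  step 11: S(S(S(S(add(add(Z, add(SZ, SSZ)), SZ)))))
  step 12: S(S(S(S(add(add(SZ, SSZ), SZ)))))
  step 13: S(S(S(S(add(S(add(Z, SSZ)), SZ)))))
  step 14: S(S(S(S(S(add(add(Z, SSZ), SZ))))))
  step 15: S(S(S(S(S(add(SSZ, SZ))))))
  step 16: S(S(S(S(S(S(add(SZ, SZ)))))))
  step 17: S(S(S(S(S(S(S(add(Z, SZ))))))))
  step 18: S^8(Z)

Term B:
  start: add(mul(mul(SSSZ, Z), mul(SSZ, Z)), add(Z, add(SSZ, SSZ)))
  step 1: add(mul(add(Z, mul(SSZ, Z)), mul(SSZ, Z)), add(Z, add(SSZ, SSZ)))
  step 2: add(mul(mul(SSZ, Z), mul(SSZ, Z)), add(Z, add(SSZ, SSZ)))
  step 3: add(mul(add(Z, mul(SZ, Z)), mul(SSZ, Z)), add(Z, add(SSZ, SSZ)))
  step 4: add(mul(mul(SZ, Z), mul(SSZ, Z)), add(Z, add(SSZ, SSZ)))
  step 5: add(mul(add(Z, mul(Z, Z)), mul(SSZ, Z)), add(Z, add(SSZ, SSZ)))
  step 6: add(mul(mul(Z, Z), mul(SSZ, Z)), add(Z, add(SSZ, SSZ)))
  step 7: add(mul(Z, mul(SSZ, Z)), add(Z, add(SSZ, SSZ)))
  step 8: add(Z, add(Z, add(SSZ, SSZ)))
  step 9: add(Z, add(SSZ, SSZ))
  step 10: add(SSZ, SSZ)
  step 11: S(add(SZ, SSZ))
  step 12: S(S(add(Z, SSZ)))
  step 13: S^4(Z)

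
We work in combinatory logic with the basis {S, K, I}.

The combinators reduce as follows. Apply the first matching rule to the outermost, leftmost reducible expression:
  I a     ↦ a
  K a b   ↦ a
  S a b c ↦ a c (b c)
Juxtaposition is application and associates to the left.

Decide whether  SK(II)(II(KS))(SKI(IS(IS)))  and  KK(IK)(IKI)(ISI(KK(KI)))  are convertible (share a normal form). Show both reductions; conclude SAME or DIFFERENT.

Term A:
  start: SK(II)(II(KS))(SKI(IS(IS)))
  [1] K(II(KS))(II(II(KS)))(SKI(IS(IS)))
  [2] II(KS)(SKI(IS(IS)))
  [3] I(KS)(SKI(IS(IS)))
  [4] KS(SKI(IS(IS)))
  [5] S

Term B:
  start: KK(IK)(IKI)(ISI(KK(KI)))
  [1] K(IKI)(ISI(KK(KI)))
  [2] IKI
  [3] KI

Answer: DIFFERENT — A ⇓ S, B ⇓ KI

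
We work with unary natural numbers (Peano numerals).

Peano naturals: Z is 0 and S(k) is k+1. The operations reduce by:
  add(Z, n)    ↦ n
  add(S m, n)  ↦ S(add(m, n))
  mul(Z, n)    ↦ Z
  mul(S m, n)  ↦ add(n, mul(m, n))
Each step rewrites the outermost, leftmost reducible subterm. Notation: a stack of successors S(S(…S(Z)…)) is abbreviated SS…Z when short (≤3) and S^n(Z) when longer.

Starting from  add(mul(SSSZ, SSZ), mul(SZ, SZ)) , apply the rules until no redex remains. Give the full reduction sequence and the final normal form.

  start: add(mul(SSSZ, SSZ), mul(SZ, SZ))
  →1  add(add(SSZ, mul(SSZ, SSZ)), mul(SZ, SZ))
  →2  add(S(add(SZ, mul(SSZ, SSZ))), mul(SZ, SZ))
  →3  S(add(add(SZ, mul(SSZ, SSZ)), mul(SZ, SZ)))
  →4  S(add(S(add(Z, mul(SSZ, SSZ))), mul(SZ, SZ)))
  →5  S(S(add(add(Z, mul(SSZ, SSZ)), mul(SZ, SZ))))
  →6  S(S(add(mul(SSZ, SSZ), mul(SZ, SZ))))
  →7  S(S(add(add(SSZ, mul(SZ, SSZ)), mul(SZ, SZ))))
  →8  S(S(add(S(add(SZ, mul(SZ, SSZ))), mul(SZ, SZ))))
  →9  S(S(S(add(add(SZ, mul(SZ, SSZ)), mul(SZ, SZ)))))
  →10  S(S(S(add(S(add(Z, mul(SZ, SSZ))), mul(SZ, SZ)))))
  →11  S(S(S(S(add(add(Z, mul(SZ, SSZ)), mul(SZ, SZ))))))
  →12  S(S(S(S(add(mul(SZ, SSZ), mul(SZ, SZ))))))
  →13  S(S(S(S(add(add(SSZ, mul(Z, SSZ)), mul(SZ, SZ))))))
  →14  S(S(S(S(add(S(add(SZ, mul(Z, SSZ))), mul(SZ, SZ))))))
  →15  S(S(S(S(S(add(add(SZ, mul(Z, SSZ)), mul(SZ, SZ)))))))
  →16  S(S(S(S(S(add(S(add(Z, mul(Z, SSZ))), mul(SZ, SZ)))))))
  →17  S(S(S(S(S(S(add(add(Z, mul(Z, SSZ)), mul(SZ, SZ))))))))
  →18  S(S(S(S(S(S(add(mul(Z, SSZ), mul(SZ, SZ))))))))
  →19  S(S(S(S(S(S(add(Z, mul(SZ, SZ))))))))
  →20  S(S(S(S(S(S(mul(SZ, SZ)))))))
  →21  S(S(S(S(S(S(add(SZ, mul(Z, SZ))))))))
  →22  S(S(S(S(S(S(S(add(Z, mul(Z, SZ)))))))))
  →23  S(S(S(S(S(S(S(mul(Z, SZ))))))))
  →24  S^7(Z)

Answer: normal form = S^7(Z)  (in 24 steps)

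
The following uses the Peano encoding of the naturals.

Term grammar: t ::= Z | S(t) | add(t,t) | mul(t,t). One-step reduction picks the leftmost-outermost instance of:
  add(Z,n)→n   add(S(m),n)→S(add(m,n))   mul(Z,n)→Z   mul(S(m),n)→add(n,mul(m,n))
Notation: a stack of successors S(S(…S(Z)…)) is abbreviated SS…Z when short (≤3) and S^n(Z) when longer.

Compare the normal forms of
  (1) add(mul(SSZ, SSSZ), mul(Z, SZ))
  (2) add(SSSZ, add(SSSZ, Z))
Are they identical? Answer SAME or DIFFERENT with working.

Term A:
  start: add(mul(SSZ, SSSZ), mul(Z, SZ))
  →1  add(add(SSSZ, mul(SZ, SSSZ)), mul(Z, SZ))
  →2  add(S(add(SSZ, mul(SZ, SSSZ))), mul(Z, SZ))
  →3  S(add(add(SSZ, mul(SZ, SSSZ)), mul(Z, SZ)))
  →4  S(add(S(add(SZ, mul(SZ, SSSZ))), mul(Z, SZ)))
  →5  S(S(add(add(SZ, mul(SZ, SSSZ)), mul(Z, SZ))))
  →6  S(S(add(S(add(Z, mul(SZ, SSSZ))), mul(Z, SZ))))
  →7  S(S(S(add(add(Z, mul(SZ, SSSZ)), mul(Z, SZ)))))
  →8  S(S(S(add(mul(SZ, SSSZ), mul(Z, SZ)))))
  →9  S(S(S(add(add(SSSZ, mul(Z, SSSZ)), mul(Z, SZ)))))
  →10  S(S(S(add(S(add(SSZ, mul(Z, SSSZ))), mul(Z, SZ)))))
  →11  S(S(S(S(add(add(SSZ, mul(Z, SSSZ)), mul(Z, SZ))))))
  →12  S(S(S(S(add(S(add(SZ, mul(Z, SSSZ))), mul(Z, SZ))))))
  →13  S(S(S(S(S(add(add(SZ, mul(Z, SSSZ)), mul(Z, SZ)))))))
  →14  S(S(S(S(S(add(S(add(Z, mul(Z, SSSZ))), mul(Z, SZ)))))))
  →15  S(S(S(S(S(S(add(add(Z, mul(Z, SSSZ)), mul(Z, SZ))))))))
  →16  S(S(S(S(S(S(add(mul(Z, SSSZ), mul(Z, SZ))))))))
  →17  S(S(S(S(S(S(add(Z, mul(Z, SZ))))))))
  →18  S(S(S(S(S(S(mul(Z, SZ)))))))
  →19  S^6(Z)

Term B:
  start: add(SSSZ, add(SSSZ, Z))
  →1  S(add(SSZ, add(SSSZ, Z)))
  →2  S(S(add(SZ, add(SSSZ, Z))))
  →3  S(S(S(add(Z, add(SSSZ, Z)))))
  →4  S(S(S(add(SSSZ, Z))))
  →5  S(S(S(S(add(SSZ, Z)))))
  →6  S(S(S(S(S(add(SZ, Z))))))
  →7  S(S(S(S(S(S(add(Z, Z)))))))
  →8  S^6(Z)

Answer: SAME — A ⇓ S^6(Z), B ⇓ S^6(Z)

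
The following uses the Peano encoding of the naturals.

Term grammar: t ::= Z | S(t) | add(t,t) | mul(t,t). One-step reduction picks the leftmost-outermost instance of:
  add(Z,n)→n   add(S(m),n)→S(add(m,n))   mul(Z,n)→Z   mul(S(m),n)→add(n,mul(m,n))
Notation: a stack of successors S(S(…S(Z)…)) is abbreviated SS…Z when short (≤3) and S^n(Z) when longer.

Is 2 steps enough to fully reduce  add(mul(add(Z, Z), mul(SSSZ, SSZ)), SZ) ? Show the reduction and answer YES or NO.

  start: add(mul(add(Z, Z), mul(SSSZ, SSZ)), SZ)
  step 1: add(mul(Z, mul(SSSZ, SSZ)), SZ)
  step 2: add(Z, SZ)

Answer: NO — after 2 steps the term is add(Z, SZ), not yet normal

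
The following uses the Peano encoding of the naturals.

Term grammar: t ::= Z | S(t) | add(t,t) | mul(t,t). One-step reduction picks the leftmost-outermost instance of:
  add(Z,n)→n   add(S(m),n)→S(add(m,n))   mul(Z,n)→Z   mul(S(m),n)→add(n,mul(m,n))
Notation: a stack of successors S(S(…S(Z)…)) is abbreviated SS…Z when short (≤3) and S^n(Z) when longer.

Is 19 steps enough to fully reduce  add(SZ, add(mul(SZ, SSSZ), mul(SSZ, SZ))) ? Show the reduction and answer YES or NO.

  start: add(SZ, add(mul(SZ, SSSZ), mul(SSZ, SZ)))
  step 1: S(add(Z, add(mul(SZ, SSSZ), mul(SSZ, SZ))))
  step 2: S(add(mul(SZ, SSSZ), mul(SSZ, SZ)))
  step 3: S(add(add(SSSZ, mul(Z, SSSZ)), mul(SSZ, SZ)))
  step 4: S(add(S(add(SSZ, mul(Z, SSSZ))), mul(SSZ, SZ)))
  step 5: S(S(add(add(SSZ, mul(Z, SSSZ)), mul(SSZ, SZ))))
  step 6: S(S(add(S(add(SZ, mul(Z, SSSZ))), mul(SSZ, SZ))))
  step 7: S(S(S(add(add(SZ, mul(Z, SSSZ)), mul(SSZ, SZ)))))
  step 8: S(S(S(add(S(add(Z, mul(Z, SSSZ))), mul(SSZ, SZ)))))
  step 9: S(S(S(S(add(add(Z, mul(Z, SSSZ)), mul(SSZ, SZ))))))
  step 10: S(S(S(S(add(mul(Z, SSSZ), mul(SSZ, SZ))))))
  step 11: S(S(S(S(add(Z, mul(SSZ, SZ))))))
  step 12: S(S(S(S(mul(SSZ, SZ)))))
  step 13: S(S(S(S(add(SZ, mul(SZ, SZ))))))
  step 14: S(S(S(S(S(add(Z, mul(SZ, SZ)))))))
  step 15: S(S(S(S(S(mul(SZ, SZ))))))
  step 16: S(S(S(S(S(add(SZ, mul(Z, SZ)))))))
  step 17: S(S(S(S(S(S(add(Z, mul(Z, SZ))))))))
  step 18: S(S(S(S(S(S(mul(Z, SZ)))))))
  step 19: S^6(Z)

Answer: YES — reaches normal form S^6(Z) in 19 ≤ 19 steps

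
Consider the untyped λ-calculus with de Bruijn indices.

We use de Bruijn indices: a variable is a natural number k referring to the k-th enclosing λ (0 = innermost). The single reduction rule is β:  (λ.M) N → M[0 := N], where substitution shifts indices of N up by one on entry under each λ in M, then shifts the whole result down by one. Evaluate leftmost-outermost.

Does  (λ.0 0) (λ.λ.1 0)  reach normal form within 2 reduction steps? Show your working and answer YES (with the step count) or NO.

  start: (λ.0 0) (λ.λ.1 0)
  →1  (λ.λ.1 0) (λ.λ.1 0)
  →2  λ.(λ.λ.1 0) 0

Answer: NO — after 2 steps the term is λ.(λ.λ.1 0) 0, not yet normal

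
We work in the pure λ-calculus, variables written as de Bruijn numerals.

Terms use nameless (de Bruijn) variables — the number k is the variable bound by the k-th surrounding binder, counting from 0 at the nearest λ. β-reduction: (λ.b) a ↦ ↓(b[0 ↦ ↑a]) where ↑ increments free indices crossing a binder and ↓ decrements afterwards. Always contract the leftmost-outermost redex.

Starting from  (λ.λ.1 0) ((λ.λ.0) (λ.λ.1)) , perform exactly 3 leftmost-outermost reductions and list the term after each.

Answer: after 3 steps: λ.0

Derivation:
  start: (λ.λ.1 0) ((λ.λ.0) (λ.λ.1))
  →1  λ.(λ.λ.0) (λ.λ.1) 0
  →2  λ.(λ.0) 0
  →3  λ.0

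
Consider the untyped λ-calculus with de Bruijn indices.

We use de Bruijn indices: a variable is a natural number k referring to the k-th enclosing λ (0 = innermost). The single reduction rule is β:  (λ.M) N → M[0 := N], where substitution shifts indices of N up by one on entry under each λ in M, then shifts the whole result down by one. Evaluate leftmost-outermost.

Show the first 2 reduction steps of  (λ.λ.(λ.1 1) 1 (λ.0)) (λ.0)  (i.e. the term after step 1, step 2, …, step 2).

  start: (λ.λ.(λ.1 1) 1 (λ.0)) (λ.0)
  [1] λ.(λ.1 1) (λ.0) (λ.0)
  [2] λ.0 0 (λ.0)

Answer: after 2 steps: λ.0 0 (λ.0)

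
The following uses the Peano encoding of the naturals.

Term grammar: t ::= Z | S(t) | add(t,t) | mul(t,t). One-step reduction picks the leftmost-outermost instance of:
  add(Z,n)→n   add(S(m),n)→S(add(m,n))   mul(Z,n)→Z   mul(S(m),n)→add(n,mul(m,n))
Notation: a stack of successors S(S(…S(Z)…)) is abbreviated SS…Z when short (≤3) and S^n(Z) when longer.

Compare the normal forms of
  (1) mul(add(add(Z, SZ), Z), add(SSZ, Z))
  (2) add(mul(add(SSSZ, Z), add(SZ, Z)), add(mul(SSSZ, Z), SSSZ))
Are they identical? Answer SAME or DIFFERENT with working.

Term A:
  start: mul(add(add(Z, SZ), Z), add(SSZ, Z))
  [1] mul(add(SZ, Z), add(SSZ, Z))
  [2] mul(S(add(Z, Z)), add(SSZ, Z))
  [3] add(add(SSZ, Z), mul(add(Z, Z), add(SSZ, Z)))
  [4] add(S(add(SZ, Z)), mul(add(Z, Z), add(SSZ, Z)))
  [5] S(add(add(SZ, Z), mul(add(Z, Z), add(SSZ, Z))))
  [6] S(add(S(add(Z, Z)), mul(add(Z, Z), add(SSZ, Z))))
  [7] S(S(add(add(Z, Z), mul(add(Z, Z), add(SSZ, Z)))))
  [8] S(S(add(Z, mul(add(Z, Z), add(SSZ, Z)))))
  [9] S(S(mul(add(Z, Z), add(SSZ, Z))))
  [10] S(S(mul(Z, add(SSZ, Z))))
  [11] SSZ

Term B:
  start: add(mul(add(SSSZ, Z), add(SZ, Z)), add(mul(SSSZ, Z), SSSZ))
  [1] add(mul(S(add(SSZ, Z)), add(SZ, Z)), add(mul(SSSZ, Z), SSSZ))
  [2] add(add(add(SZ, Z), mul(add(SSZ, Z), add(SZ, Z))), add(mul(SSSZ, Z), SSSZ))
  [3] add(add(S(add(Z, Z)), mul(add(SSZ, Z), add(SZ, Z))), add(mul(SSSZ, Z), SSSZ))
  [4] add(S(add(add(Z, Z), mul(add(SSZ, Z), add(SZ, Z)))), add(mul(SSSZ, Z), SSSZ))
  [5] S(add(add(add(Z, Z), mul(add(SSZ, Z), add(SZ, Z))), add(mul(SSSZ, Z), SSSZ)))
  [6] S(add(add(Z, mul(add(SSZ, Z), add(SZ, Z))), add(mul(SSSZ, Z), SSSZ)))
  [7] S(add(mul(add(SSZ, Z), add(SZ, Z)), add(mul(SSSZ, Z), SSSZ)))
  [8] S(add(mul(S(add(SZ, Z)), add(SZ, Z)), add(mul(SSSZ, Z), SSSZ)))
  [9] S(add(add(add(SZ, Z), mul(add(SZ, Z), add(SZ, Z))), add(mul(SSSZ, Z), SSSZ)))
  [10] S(add(add(S(add(Z, Z)), mul(add(SZ, Z), add(SZ, Z))), add(mul(SSSZ, Z), SSSZ)))
  [11] S(add(S(add(add(Z, Z), mul(add(SZ, Z), add(SZ, Z)))), add(mul(SSSZ, Z), SSSZ)))
  [12] S(S(add(add(add(Z, Z), mul(add(SZ, Z), add(SZ, Z))), add(mul(SSSZ, Z), SSSZ))))
  [13] S(S(add(add(Z, mul(add(SZ, Z), add(SZ, Z))), add(mul(SSSZ, Z), SSSZ))))
  [14] S(S(add(mul(add(SZ, Z), add(SZ, Z)), add(mul(SSSZ, Z), SSSZ))))
  [15] S(S(add(mul(S(add(Z, Z)), add(SZ, Z)), add(mul(SSSZ, Z), SSSZ))))
  [16] S(S(add(add(add(SZ, Z), mul(add(Z, Z), add(SZ, Z))), add(mul(SSSZ, Z), SSSZ))))
  [17] S(S(add(add(S(add(Z, Z)), mul(add(Z, Z), add(SZ, Z))), add(mul(SSSZ, Z), SSSZ))))
  [18] S(S(add(S(add(add(Z, Z), mul(add(Z, Z), add(SZ, Z)))), add(mul(SSSZ, Z), SSSZ))))
  [19] S(S(S(add(add(add(Z, Z), mul(add(Z, Z), add(SZ, Z))), add(mul(SSSZ, Z), SSSZ)))))
  [20] S(S(S(add(add(Z, mul(add(Z, Z), add(SZ, Z))), add(mul(SSSZ, Z), SSSZ)))))
  [21] S(S(S(add(mul(add(Z, Z), add(SZ, Z)), add(mul(SSSZ, Z), SSSZ)))))
  [22] S(S(S(add(mul(Z, add(SZ, Z)), add(mul(SSSZ, Z), SSSZ)))))
  [23] S(S(S(add(Z, add(mul(SSSZ, Z), SSSZ)))))
  [24] S(S(S(add(mul(SSSZ, Z), SSSZ))))
  [25] S(S(S(add(add(Z, mul(SSZ, Z)), SSSZ))))
  [26] S(S(S(add(mul(SSZ, Z), SSSZ))))
  [27] S(S(S(add(add(Z, mul(SZ, Z)), SSSZ))))
  [28] S(S(S(add(mul(SZ, Z), SSSZ))))
  [29] S(S(S(add(add(Z, mul(Z, Z)), SSSZ))))
  [30] S(S(S(add(mul(Z, Z), SSSZ))))
  [31] S(S(S(add(Z, SSSZ))))
  [32] S^6(Z)

Answer: DIFFERENT — A ⇓ SSZ, B ⇓ S^6(Z)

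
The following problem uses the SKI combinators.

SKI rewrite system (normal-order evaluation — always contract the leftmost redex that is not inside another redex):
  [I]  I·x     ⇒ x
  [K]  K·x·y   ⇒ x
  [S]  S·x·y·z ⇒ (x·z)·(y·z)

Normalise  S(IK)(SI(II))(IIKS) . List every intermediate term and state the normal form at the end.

Answer: normal form = KS  (in 5 steps)

Reduction:
  start: S(IK)(SI(II))(IIKS)
  →1  IK(IIKS)(SI(II)(IIKS))
  →2  K(IIKS)(SI(II)(IIKS))
  →3  IIKS
  →4  IKS
  →5  KS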